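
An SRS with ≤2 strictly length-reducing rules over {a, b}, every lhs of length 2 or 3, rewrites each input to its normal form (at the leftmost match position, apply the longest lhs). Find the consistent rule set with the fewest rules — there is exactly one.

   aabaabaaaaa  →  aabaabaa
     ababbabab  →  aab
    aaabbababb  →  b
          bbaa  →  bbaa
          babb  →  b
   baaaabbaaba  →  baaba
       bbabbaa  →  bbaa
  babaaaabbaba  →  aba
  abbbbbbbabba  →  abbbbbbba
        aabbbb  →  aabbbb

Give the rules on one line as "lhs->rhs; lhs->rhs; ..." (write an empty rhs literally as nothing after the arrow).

aaa->; bab->

  | aabaabaaaaa => aabaabaa
  | ababbabab => ababab => aab
  | aaabbababb => bbababb => babb => b
  | bbaa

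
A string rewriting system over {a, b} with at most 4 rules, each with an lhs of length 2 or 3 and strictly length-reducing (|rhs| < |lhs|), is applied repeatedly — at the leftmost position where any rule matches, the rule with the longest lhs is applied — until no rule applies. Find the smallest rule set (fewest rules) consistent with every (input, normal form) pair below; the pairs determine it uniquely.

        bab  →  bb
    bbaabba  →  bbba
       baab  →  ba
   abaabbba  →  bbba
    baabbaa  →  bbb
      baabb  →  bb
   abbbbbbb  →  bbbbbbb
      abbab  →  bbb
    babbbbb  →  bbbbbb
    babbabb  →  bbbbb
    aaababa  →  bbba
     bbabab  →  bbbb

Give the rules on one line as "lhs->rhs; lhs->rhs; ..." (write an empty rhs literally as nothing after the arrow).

  | bab => bb
  | bbaabba => bbaba => bbba
  | baab => ba
  | abaabbba => baabbba => babba => bbba

aa->b; aab->a; ab->b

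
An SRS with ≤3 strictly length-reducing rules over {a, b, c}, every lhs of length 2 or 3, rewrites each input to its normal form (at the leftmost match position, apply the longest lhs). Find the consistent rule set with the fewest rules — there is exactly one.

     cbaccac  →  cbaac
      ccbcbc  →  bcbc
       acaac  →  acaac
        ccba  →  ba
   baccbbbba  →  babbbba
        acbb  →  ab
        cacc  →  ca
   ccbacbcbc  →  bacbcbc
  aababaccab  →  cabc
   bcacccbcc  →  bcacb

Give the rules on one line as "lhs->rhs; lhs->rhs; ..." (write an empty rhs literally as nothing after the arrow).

  | cbaccac => cbaac
  | ccbcbc => bcbc
  | acaac
  | ccba => ba

aab->c; cbb->b; cc->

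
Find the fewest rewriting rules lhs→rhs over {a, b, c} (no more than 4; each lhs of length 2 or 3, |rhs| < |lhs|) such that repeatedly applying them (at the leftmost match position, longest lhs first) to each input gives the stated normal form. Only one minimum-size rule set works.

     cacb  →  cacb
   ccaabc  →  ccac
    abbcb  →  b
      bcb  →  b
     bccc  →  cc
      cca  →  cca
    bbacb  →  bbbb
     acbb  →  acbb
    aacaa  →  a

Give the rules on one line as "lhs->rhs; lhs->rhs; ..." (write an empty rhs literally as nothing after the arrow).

ab->; aca->b; bac->bb; bc->

  | cacb
  | ccaabc => ccac
  | abbcb => bcb => b
  | bcb => b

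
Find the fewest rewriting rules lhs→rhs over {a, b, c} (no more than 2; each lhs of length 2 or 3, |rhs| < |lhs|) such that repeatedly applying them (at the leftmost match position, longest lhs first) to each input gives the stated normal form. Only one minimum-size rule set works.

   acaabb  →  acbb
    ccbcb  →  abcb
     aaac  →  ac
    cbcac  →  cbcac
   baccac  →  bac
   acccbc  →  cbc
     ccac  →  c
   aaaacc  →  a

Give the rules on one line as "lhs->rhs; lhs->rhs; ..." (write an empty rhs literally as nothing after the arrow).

aa->; cc->a

  | acaabb => acbb
  | ccbcb => abcb
  | aaac => ac
  | cbcac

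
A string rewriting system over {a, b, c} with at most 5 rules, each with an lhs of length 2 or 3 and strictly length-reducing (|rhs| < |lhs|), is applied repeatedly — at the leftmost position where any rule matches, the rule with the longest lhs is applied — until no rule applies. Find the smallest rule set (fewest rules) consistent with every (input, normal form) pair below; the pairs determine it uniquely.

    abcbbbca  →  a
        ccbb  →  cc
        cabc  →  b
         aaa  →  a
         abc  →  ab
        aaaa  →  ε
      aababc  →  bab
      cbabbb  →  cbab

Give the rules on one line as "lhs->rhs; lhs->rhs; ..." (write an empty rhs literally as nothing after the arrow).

  | abcbbbca => abbbbca => abbca => aca => a
  | ccbb => cc
  | cabc => bc => b
  | aaa => a

aa->; bb->; bc->b; ca->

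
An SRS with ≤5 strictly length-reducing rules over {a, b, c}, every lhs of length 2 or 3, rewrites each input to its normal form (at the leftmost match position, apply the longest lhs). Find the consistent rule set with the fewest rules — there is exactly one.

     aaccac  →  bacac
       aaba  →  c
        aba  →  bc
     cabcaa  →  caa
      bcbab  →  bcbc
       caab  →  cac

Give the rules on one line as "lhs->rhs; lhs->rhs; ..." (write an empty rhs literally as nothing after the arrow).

  | aaccac => bacac
  | aaba => abc => cc => c
  | aba => bc
  | cabcaa => cccaa => ccaa => caa

aac->ba; ab->c; aba->bc; cc->c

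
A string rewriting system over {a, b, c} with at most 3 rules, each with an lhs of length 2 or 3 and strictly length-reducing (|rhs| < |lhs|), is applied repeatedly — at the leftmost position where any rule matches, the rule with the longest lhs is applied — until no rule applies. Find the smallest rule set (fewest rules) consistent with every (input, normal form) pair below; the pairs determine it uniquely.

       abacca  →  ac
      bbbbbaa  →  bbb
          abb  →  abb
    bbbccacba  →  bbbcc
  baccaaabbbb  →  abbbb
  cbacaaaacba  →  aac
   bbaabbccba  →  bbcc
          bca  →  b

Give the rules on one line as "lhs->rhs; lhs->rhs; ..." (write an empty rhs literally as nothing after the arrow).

  | abacca => acca => ac
  | bbbbbaa => bbbba => bbb
  | abb
  | bbbccacba => bbbccba => bbbcc

ba->; ca->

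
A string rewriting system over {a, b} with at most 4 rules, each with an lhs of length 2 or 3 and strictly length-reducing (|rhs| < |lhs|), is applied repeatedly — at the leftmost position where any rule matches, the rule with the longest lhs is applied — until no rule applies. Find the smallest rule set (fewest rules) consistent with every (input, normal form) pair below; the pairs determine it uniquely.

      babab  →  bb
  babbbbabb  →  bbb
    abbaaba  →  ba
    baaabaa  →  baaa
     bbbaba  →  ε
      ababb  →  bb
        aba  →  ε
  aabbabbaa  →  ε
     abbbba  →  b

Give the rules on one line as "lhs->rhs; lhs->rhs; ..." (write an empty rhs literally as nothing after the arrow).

  | babab => bb
  | babbbbabb => bbbbabb => bbabbb => abbbb => bbb
  | abbaaba => baaba => ba
  | baaabaa => baaa

ab->; aba->; bba->ab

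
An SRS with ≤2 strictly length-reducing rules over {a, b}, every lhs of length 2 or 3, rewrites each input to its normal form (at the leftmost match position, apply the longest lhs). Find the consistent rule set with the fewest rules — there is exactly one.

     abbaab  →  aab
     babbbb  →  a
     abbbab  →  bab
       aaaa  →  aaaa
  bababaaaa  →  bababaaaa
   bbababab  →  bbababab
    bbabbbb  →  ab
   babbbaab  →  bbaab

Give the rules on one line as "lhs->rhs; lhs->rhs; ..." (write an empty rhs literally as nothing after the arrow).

abb->; bbb->a

  | abbaab => aab
  | babbbb => bbb => a
  | abbbab => bab
  | aaaa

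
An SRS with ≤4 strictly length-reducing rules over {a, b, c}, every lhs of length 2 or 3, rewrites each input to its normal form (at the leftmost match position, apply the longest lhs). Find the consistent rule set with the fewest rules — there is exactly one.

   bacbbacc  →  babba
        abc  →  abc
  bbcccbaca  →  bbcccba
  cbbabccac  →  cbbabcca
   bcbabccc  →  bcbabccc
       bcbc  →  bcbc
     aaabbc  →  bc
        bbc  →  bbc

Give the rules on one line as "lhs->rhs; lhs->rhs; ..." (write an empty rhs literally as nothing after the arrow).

aa->a; aab->; ac->a

  | bacbbacc => babbacc => babbac => babba
  | abc
  | bbcccbaca => bbcccbaa => bbcccba
  | cbbabccac => cbbabcca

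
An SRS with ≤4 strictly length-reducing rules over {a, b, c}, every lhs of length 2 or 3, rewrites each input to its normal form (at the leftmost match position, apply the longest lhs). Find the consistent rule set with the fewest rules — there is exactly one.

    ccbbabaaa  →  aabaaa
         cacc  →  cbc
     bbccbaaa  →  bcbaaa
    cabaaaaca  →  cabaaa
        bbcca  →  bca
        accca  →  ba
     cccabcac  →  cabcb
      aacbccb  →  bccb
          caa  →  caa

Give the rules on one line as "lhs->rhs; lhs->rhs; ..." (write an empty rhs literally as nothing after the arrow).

  | ccbbabaaa => ccaabaaa => aabaaa
  | cacc => cbc
  | bbccbaaa => accbaaa => bcbaaa
  | cabaaaaca => cabaaa

aac->; ac->b; bb->a; cca->a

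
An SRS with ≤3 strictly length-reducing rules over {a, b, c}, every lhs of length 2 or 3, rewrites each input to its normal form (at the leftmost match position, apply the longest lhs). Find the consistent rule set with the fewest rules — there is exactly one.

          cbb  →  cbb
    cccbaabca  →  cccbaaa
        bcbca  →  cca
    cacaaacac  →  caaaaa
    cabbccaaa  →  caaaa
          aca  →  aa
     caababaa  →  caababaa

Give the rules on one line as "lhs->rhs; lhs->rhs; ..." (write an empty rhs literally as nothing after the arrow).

ac->a; bc->c

  | cbb
  | cccbaabca => cccbaaca => cccbaaa
  | bcbca => cbca => cca
  | cacaaacac => caaaacac => caaaaac => caaaaa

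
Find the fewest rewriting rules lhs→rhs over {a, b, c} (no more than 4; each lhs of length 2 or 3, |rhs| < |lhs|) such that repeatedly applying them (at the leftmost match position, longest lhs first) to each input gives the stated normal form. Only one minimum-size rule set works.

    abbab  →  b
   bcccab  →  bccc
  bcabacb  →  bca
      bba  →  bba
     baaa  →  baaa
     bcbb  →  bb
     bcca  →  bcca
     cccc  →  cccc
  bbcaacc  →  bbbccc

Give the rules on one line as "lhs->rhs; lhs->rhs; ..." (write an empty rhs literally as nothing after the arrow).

ab->; caa->bc; cb->

  | abbab => bab => b
  | bcccab => bccc
  | bcabacb => bcacb => bca
  | bba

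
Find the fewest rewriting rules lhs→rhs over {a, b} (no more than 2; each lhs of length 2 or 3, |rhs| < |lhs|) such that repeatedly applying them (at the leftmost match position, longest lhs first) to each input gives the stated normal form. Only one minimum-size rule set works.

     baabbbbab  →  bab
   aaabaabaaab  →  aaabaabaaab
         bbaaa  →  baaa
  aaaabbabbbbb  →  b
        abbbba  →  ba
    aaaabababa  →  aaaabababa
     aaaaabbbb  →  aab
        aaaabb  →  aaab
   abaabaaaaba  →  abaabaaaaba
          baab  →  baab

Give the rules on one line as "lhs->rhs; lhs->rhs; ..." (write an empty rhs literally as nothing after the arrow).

  | baabbbbab => babbbab => bbbab => bbab => bab
  | aaabaabaaab
  | bbaaa => baaa
  | aaaabbabbbbb => aaababbbbb => aaabbbbb => aabbbb => abbb => bb => b

abb->b; bb->b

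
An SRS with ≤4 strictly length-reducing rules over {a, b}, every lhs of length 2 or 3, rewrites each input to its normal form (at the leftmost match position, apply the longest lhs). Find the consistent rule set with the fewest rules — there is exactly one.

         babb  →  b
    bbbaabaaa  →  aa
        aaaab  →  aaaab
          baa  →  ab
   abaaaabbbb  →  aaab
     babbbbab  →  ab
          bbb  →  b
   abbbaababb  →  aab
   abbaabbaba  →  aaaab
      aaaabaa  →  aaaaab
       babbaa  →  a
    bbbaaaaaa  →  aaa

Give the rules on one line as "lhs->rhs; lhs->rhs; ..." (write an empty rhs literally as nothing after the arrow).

  | babb => bb => b
  | bbbaabaaa => bbaabaaa => ababaaa => abaaa => aaba => aa
  | aaaab
  | baa => ab

ba->; baa->ab; bb->b; bba->ab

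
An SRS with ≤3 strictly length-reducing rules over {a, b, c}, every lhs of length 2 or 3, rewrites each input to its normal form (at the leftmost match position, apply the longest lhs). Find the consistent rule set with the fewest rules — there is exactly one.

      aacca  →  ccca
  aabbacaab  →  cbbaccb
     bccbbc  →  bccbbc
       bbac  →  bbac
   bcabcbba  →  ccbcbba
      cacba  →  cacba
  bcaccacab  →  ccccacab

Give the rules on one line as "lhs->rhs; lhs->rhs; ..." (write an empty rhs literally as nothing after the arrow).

aa->c; bca->cc

  | aacca => ccca
  | aabbacaab => cbbacaab => cbbaccb
  | bccbbc
  | bbac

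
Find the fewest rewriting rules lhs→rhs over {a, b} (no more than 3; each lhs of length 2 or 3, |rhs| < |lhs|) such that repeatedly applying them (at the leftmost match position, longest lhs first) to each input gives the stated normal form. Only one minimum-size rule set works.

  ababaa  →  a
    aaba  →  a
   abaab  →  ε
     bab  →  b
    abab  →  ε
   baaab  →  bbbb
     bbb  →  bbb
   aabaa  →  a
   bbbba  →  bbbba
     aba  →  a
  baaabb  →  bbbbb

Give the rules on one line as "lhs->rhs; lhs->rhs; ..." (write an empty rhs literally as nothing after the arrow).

  | ababaa => abaa => aa => a
  | aaba => aba => a
  | abaab => aab => ab => ε
  | bab => b

aa->a; aaa->bb; ab->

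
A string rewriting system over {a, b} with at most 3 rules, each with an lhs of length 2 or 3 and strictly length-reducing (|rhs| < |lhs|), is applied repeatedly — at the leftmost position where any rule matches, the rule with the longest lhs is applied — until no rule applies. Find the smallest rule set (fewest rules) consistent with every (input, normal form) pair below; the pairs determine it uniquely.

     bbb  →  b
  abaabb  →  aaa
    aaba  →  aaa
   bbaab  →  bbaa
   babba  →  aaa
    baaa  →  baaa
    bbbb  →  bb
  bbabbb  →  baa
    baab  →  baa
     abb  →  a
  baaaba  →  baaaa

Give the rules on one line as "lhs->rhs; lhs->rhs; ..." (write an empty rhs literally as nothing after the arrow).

ab->a; bab->aa; bbb->b

  | bbb => b
  | abaabb => aaabb => aaab => aaa
  | aaba => aaa
  | bbaab => bbaa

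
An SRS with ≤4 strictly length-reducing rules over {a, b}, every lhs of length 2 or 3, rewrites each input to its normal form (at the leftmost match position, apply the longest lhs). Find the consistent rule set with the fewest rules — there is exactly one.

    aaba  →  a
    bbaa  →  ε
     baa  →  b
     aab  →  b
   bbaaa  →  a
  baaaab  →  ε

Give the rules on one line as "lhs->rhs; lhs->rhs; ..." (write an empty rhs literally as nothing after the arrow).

aa->; ba->a; baa->b; bb->

  | aaba => ba => a
  | bbaa => aa => ε
  | baa => b
  | aab => b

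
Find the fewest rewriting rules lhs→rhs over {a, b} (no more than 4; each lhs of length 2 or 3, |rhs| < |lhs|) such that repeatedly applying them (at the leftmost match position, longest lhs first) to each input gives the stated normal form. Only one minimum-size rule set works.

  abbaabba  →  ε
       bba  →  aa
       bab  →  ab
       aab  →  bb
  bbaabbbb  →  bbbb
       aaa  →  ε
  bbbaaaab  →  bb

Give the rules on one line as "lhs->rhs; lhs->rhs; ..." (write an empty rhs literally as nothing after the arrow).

  | abbaabba => aaaabba => abba => aaa => ε
  | bba => aa
  | bab => ab
  | aab => bb

aaa->; aab->bb; ba->a; bba->aa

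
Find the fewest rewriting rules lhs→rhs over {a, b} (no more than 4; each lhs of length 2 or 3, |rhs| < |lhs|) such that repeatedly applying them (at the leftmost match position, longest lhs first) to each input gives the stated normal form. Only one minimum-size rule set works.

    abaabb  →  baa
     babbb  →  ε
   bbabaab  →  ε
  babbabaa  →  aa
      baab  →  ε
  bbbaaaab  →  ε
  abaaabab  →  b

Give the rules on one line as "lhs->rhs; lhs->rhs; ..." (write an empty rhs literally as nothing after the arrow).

ab->b; abb->a; bb->

  | abaabb => baabb => baa
  | babbb => bab => bb => ε
  | bbabaab => abaab => baab => bab => bb => ε
  | babbabaa => baabaa => babaa => bbaa => aa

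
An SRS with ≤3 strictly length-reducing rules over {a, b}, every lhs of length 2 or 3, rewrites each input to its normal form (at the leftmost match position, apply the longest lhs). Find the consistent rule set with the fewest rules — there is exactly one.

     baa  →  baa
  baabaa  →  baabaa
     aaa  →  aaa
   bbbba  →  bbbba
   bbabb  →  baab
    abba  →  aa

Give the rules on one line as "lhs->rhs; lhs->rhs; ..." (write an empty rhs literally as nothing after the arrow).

  | baa
  | baabaa
  | aaa
  | bbbba

abb->a; bab->aa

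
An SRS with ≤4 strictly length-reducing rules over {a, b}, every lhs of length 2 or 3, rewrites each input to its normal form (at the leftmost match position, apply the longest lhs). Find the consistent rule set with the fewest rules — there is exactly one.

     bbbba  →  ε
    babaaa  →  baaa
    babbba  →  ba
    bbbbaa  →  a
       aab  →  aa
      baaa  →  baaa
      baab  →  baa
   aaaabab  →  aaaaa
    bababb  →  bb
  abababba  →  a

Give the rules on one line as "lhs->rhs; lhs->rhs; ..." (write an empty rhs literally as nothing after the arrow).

aab->aa; bab->b; bba->; bbb->b

  | bbbba => bba => ε
  | babaaa => baaa
  | babbba => bbba => ba
  | bbbbaa => bbaa => a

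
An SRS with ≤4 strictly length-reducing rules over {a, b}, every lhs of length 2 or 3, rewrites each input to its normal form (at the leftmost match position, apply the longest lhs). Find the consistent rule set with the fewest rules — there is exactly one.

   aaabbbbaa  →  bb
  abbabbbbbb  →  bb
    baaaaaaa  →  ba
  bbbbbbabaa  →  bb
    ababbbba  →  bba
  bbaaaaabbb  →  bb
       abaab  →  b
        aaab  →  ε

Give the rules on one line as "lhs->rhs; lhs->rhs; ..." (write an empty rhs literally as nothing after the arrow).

aa->; ab->; bbb->bb

  | aaabbbbaa => abbbbaa => bbbaa => bbaa => bb
  | abbabbbbbb => babbbbbb => bbbbbb => bbbbb => bbbb => bbb => bb
  | baaaaaaa => baaaaa => baaa => ba
  | bbbbbbabaa => bbbbbabaa => bbbbabaa => bbbabaa => bbabaa => bbaa => bb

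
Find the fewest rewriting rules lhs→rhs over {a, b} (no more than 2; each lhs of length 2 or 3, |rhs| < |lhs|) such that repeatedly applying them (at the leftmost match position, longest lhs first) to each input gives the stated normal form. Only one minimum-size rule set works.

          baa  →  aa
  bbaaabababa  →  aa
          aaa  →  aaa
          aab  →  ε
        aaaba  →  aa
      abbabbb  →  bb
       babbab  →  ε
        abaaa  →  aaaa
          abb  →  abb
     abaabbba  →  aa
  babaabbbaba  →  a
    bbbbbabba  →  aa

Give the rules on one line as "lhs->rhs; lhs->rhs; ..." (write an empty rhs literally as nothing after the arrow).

aab->; ba->a

  | baa => aa
  | bbaaabababa => baaabababa => aaabababa => aababa => aba => aa
  | aaa
  | aab => ε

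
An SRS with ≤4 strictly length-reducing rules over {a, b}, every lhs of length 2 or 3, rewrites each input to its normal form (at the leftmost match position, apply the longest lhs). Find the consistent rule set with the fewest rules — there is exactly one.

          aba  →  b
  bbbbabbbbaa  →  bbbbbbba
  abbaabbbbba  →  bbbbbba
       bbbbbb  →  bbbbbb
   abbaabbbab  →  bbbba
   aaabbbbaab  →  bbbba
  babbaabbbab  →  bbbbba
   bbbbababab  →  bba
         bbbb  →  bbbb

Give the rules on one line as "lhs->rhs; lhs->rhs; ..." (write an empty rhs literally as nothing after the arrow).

  | aba => aa => b
  | bbbbabbbbaa => bbbbbbbbaa => bbbbbbba
  | abbaabbbbba => bbaabbbbba => babbbbba => bbbbbba
  | bbbbbb

aa->b; ab->a; abb->bb; baa->a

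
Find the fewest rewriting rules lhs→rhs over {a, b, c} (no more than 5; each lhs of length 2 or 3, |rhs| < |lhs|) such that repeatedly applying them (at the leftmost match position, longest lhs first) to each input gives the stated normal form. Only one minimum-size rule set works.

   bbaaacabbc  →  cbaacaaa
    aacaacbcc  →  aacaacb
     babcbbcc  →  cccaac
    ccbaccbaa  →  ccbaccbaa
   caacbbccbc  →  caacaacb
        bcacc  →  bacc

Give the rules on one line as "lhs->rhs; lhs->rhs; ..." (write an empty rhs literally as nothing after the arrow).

  | bbaaacabbc => cbaacabbc => cbaacaaa
  | aacaacbcc => aacaacbc => aacaacb
  | babcbbcc => cccbbcc => cccaac
  | ccbaccbaa

bab->cc; bba->cb; bbc->aa; bc->b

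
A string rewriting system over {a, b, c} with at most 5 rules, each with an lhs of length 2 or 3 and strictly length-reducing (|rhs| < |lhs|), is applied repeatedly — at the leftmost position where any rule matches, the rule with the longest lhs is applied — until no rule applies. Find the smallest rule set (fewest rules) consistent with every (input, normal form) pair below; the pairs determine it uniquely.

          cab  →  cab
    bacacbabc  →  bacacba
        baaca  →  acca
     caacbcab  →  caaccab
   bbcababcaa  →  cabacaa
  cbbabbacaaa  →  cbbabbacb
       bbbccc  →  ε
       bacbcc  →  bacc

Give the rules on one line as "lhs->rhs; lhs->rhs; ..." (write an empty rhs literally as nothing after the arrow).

  | cab
  | bacacbabc => bacacba
  | baaca => acca
  | caacbcab => caaccab

aaa->b; baa->ac; bc->; bca->ca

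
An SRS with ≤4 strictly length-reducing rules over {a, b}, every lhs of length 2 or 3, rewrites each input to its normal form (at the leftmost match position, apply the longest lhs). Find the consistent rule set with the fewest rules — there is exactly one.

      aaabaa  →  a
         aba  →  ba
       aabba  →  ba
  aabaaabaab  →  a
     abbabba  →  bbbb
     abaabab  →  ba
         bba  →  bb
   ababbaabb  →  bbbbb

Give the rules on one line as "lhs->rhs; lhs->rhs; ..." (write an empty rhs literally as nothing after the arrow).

aa->a; aab->a; ab->b; bba->bb

  | aaabaa => aabaa => aaa => aa => a
  | aba => ba
  | aabba => aba => ba
  | aabaaabaab => aaaabaab => aaabaab => aabaab => aaab => aab => a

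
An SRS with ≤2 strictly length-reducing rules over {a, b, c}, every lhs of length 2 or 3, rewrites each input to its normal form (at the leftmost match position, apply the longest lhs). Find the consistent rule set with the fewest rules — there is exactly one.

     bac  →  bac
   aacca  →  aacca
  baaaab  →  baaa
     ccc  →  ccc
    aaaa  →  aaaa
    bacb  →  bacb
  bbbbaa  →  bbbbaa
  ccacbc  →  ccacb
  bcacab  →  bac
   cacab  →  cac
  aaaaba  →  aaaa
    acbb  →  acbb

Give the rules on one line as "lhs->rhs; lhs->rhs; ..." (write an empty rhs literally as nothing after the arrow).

  | bac
  | aacca
  | baaaab => baaa
  | ccc

ab->; bc->b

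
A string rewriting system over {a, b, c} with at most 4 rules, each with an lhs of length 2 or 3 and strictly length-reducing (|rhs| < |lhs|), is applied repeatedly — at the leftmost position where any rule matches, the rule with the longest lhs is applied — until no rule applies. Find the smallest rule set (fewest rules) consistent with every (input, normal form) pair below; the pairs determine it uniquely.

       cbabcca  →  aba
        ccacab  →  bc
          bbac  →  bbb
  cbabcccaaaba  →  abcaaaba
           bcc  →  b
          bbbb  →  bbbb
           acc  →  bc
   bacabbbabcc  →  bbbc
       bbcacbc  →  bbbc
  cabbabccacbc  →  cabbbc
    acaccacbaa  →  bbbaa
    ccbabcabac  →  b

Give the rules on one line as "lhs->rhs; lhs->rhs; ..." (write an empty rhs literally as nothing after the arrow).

ac->b; bab->bc; cb->; cc->

  | cbabcca => abcca => aba
  | ccacab => acab => bab => bc
  | bbac => bbb
  | cbabcccaaaba => abcccaaaba => abcaaaba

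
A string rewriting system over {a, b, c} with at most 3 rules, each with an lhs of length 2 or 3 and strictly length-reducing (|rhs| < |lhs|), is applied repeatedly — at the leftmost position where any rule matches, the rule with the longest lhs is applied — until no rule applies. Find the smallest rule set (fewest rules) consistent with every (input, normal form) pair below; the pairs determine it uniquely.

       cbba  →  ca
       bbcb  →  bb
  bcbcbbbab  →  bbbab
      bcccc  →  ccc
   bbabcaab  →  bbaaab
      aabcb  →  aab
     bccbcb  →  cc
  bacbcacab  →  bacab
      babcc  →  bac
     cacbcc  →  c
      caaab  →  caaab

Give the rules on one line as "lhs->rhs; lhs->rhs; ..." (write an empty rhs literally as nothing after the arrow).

  | cbba => cba => ca
  | bbcb => bb
  | bcbcbbbab => bcbbbab => bbbab
  | bcccc => ccc

bc->; cac->; cb->c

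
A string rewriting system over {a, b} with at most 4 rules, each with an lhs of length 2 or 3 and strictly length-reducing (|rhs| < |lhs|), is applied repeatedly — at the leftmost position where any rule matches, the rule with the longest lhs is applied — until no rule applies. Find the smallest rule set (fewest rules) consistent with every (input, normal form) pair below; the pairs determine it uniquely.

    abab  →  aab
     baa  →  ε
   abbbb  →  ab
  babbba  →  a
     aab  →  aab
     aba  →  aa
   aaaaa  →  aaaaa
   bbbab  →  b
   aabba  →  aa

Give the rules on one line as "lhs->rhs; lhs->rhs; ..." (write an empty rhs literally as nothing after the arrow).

ba->a; baa->; bb->b; bba->

  | abab => aab
  | baa => ε
  | abbbb => abbb => abb => ab
  | babbba => abbba => abba => a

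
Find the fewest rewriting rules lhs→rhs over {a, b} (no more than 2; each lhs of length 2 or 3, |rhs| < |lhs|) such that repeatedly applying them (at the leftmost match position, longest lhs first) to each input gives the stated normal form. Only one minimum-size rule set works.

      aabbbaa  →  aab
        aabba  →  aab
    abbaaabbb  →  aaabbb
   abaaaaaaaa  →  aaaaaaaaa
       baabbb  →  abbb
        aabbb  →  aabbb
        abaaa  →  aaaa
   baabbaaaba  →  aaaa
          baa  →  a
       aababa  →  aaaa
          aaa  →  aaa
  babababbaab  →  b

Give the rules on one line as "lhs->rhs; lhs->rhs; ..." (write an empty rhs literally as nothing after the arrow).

  | aabbbaa => aabba => aab
  | aabba => aab
  | abbaaabbb => abaabbb => aaabbb
  | abaaaaaaaa => aaaaaaaaa

aba->aa; ba->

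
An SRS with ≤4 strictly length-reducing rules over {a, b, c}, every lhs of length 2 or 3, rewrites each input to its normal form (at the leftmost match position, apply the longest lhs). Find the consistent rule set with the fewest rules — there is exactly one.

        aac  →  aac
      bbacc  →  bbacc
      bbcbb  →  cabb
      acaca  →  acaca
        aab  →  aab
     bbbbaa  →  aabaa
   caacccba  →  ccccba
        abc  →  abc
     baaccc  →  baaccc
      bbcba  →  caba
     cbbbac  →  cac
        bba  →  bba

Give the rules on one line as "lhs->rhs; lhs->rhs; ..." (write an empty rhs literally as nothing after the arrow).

bbb->aa; bbc->ca; caa->c

  | aac
  | bbacc
  | bbcbb => cabb
  | acaca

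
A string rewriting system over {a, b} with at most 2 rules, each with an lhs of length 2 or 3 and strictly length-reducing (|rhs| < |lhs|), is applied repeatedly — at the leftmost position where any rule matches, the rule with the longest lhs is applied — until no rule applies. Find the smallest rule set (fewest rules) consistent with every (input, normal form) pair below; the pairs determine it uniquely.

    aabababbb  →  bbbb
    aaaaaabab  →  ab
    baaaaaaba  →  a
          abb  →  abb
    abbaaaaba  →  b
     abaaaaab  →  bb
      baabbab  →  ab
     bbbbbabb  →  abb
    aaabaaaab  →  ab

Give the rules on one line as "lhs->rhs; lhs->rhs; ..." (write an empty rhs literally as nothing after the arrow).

  | aabababbb => bbababbb => bababbb => ababbb => aabbb => bbbb
  | aaaaaabab => baaaabab => aaaabab => baabab => aabab => bbab => bab => ab
  | baaaaaaba => aaaaaaba => baaaaba => aaaaba => baaba => aaba => bba => ba => a
  | abb

aa->b; ba->a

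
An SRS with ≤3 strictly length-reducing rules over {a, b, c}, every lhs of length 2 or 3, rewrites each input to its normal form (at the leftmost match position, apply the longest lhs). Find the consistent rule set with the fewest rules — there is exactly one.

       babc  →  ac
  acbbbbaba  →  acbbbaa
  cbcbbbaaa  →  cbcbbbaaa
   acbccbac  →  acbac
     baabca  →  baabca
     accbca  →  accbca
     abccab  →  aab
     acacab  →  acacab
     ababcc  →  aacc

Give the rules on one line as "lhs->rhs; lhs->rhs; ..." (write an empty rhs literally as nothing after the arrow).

bab->a; bcc->

  | babc => ac
  | acbbbbaba => acbbbaa
  | cbcbbbaaa
  | acbccbac => acbac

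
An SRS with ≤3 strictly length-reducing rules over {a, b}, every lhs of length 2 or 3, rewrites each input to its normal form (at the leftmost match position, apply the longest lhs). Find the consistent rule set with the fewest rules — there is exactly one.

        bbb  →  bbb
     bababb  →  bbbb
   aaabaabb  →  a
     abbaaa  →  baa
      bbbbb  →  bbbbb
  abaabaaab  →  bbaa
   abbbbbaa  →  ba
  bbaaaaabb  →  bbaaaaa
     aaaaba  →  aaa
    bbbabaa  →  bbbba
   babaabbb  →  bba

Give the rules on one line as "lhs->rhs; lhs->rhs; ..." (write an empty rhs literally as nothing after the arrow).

ab->a; aba->b

  | bbb
  | bababb => bbbb
  | aaabaabb => aababb => abbb => abb => ab => a
  | abbaaa => abaaa => baa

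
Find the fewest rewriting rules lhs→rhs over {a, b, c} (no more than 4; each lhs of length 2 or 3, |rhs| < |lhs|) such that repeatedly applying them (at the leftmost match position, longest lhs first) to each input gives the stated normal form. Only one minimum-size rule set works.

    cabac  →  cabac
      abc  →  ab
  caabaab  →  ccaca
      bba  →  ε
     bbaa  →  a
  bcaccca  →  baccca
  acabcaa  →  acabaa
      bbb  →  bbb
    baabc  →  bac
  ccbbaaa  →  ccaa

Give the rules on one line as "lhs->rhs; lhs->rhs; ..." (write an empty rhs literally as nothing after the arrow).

  | cabac
  | abc => ab
  | caabaab => ccaaab => ccaca
  | bba => ε

aab->ca; bba->; bc->b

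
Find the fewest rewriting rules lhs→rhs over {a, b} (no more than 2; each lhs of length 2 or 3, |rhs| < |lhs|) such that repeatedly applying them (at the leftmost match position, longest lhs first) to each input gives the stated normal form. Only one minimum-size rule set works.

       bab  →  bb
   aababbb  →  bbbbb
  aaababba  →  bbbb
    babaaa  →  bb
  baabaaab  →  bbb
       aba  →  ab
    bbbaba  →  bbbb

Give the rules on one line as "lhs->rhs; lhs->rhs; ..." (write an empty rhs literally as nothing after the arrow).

  | bab => bb
  | aababbb => bbabbb => bbbbb
  | aaababba => bababba => bbabba => bbbba => bbbb
  | babaaa => bbaaa => bbaa => bba => bb

aa->b; ba->b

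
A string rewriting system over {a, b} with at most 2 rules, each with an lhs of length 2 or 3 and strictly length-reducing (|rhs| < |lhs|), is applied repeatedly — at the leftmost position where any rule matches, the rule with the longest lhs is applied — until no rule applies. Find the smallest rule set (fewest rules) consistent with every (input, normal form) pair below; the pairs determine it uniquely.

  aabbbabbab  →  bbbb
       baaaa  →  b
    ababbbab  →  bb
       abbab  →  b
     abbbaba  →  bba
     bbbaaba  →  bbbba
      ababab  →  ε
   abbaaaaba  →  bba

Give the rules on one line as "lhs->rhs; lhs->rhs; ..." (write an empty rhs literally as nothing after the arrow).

aa->; ab->

  | aabbbabbab => bbbabbab => bbbbab => bbbb
  | baaaa => baa => b
  | ababbbab => abbbab => bbab => bb
  | abbab => bab => b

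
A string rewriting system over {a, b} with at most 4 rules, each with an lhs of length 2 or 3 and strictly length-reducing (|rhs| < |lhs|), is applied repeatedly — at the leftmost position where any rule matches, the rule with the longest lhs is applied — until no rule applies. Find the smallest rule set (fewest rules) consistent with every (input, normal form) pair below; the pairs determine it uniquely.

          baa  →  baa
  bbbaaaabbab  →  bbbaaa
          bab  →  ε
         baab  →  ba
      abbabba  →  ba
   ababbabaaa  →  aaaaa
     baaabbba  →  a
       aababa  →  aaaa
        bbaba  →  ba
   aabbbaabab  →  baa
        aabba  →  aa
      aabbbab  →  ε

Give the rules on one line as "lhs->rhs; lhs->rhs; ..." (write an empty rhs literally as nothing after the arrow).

ab->; aba->aa; bab->

  | baa
  | bbbaaaabbab => bbbaaabab => bbbaaaab => bbbaaa
  | bab => ε
  | baab => ba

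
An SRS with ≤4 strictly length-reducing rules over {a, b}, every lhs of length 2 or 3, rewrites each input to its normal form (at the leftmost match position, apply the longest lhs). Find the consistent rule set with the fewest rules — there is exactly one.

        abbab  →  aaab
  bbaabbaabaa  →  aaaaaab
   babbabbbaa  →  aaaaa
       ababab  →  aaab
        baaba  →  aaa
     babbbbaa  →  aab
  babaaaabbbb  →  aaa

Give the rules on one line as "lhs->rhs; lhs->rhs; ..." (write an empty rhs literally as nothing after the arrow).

aba->ab; baa->ab; bb->a

  | abbab => aaab
  | bbaabbaabaa => aaabbaabaa => aaaaaabaa => aaaaaaba => aaaaaab
  | babbabbbaa => baaabbbaa => ababbbaa => abbbbaa => aabbaa => aaaaa
  | ababab => abbab => aaab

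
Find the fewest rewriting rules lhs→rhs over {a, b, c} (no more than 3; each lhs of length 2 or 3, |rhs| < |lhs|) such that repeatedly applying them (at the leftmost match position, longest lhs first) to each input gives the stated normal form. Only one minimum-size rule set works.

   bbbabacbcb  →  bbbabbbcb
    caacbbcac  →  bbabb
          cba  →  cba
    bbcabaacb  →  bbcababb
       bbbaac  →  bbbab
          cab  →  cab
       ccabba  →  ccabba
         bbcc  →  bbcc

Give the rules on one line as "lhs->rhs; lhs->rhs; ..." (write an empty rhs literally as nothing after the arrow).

ac->b; caa->bb; cbb->aa

  | bbbabacbcb => bbbabbbcb
  | caacbbcac => bbcbbcac => bbaacac => bbabac => bbabb
  | cba
  | bbcabaacb => bbcababb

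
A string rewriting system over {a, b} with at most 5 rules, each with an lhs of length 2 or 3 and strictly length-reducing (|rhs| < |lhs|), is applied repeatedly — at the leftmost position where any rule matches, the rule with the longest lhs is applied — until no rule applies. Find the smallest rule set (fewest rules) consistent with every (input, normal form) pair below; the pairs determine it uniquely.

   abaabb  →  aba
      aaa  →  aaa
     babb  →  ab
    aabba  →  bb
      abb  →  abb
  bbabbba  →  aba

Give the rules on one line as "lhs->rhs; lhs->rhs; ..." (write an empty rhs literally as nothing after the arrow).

aab->b; bab->a; bba->bb; bbb->ba

  | abaabb => abbb => aba
  | aaa
  | babb => ab
  | aabba => bba => bb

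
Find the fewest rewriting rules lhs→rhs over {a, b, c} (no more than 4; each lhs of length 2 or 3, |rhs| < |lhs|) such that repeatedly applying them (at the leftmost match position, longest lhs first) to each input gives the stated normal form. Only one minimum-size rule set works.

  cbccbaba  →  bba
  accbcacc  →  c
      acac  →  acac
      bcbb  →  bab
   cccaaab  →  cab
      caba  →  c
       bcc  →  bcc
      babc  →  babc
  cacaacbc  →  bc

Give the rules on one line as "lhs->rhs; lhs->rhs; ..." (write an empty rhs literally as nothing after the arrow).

aa->b; aba->; acc->c; cb->a

  | cbccbaba => accbaba => cbaba => aaba => bba
  | accbcacc => cbcacc => acacc => acc => c
  | acac
  | bcbb => bab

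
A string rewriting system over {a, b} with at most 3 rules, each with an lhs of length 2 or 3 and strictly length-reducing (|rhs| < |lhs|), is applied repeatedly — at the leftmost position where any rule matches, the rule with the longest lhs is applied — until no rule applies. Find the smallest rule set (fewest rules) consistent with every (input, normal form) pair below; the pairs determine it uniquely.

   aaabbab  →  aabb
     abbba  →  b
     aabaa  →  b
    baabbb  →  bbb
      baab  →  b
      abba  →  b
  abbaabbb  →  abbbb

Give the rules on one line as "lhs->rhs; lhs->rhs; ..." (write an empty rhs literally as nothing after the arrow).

  | aaabbab => aaabab => aabb
  | abbba => abba => aba => b
  | aabaa => aba => b
  | baabbb => bbb

aba->b; ba->a; baa->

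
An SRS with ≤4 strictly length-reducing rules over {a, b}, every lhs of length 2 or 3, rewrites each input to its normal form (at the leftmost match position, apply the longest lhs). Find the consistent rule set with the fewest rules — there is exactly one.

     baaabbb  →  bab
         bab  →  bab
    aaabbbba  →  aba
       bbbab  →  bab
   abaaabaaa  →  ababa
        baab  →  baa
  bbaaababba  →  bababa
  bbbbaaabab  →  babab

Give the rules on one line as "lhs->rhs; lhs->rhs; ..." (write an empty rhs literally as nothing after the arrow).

aaa->a; aab->aa; bb->b

  | baaabbb => babbb => babb => bab
  | bab
  | aaabbbba => abbbba => abbba => abba => aba
  | bbbab => bbab => bab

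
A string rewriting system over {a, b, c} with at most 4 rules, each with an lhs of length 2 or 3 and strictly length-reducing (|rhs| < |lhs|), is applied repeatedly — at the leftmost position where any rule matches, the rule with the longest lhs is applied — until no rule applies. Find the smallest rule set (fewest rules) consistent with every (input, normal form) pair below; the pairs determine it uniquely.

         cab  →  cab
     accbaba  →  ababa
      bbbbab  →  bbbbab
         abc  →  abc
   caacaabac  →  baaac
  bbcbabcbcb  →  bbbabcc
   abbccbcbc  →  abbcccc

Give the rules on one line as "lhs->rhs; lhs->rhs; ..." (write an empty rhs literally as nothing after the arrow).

aab->ba; cb->c; cba->ba

  | cab
  | accbaba => acbaba => ababa
  | bbbbab
  | abc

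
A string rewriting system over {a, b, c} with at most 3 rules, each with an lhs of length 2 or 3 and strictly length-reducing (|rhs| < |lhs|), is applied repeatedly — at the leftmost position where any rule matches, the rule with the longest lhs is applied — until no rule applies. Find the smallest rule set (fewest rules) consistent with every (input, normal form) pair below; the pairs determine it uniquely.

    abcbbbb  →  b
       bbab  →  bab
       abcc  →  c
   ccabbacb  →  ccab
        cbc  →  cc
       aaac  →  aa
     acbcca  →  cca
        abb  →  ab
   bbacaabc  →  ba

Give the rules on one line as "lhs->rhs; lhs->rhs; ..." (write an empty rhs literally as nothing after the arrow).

ac->; bb->b; bc->c

  | abcbbbb => acbbbb => bbbb => bbb => bb => b
  | bbab => bab
  | abcc => acc => c
  | ccabbacb => ccabacb => ccabb => ccab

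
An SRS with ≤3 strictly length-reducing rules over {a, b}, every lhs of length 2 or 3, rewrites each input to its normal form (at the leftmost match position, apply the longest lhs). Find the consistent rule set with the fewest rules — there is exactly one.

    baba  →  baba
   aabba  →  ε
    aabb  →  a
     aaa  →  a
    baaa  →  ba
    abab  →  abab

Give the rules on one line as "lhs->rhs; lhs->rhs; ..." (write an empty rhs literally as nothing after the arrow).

  | baba
  | aabba => bba => aa => ε
  | aabb => bb => a
  | aaa => a

aa->; bb->a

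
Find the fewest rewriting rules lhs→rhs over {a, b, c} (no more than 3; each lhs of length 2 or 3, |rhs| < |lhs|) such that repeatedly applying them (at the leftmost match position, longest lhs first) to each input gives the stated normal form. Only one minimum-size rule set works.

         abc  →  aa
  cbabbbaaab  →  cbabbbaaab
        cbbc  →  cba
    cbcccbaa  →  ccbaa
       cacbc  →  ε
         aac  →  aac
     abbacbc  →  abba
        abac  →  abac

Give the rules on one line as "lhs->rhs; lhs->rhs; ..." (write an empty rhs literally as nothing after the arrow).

  | abc => aa
  | cbabbbaaab
  | cbbc => cba
  | cbcccbaa => caccbaa => ccbaa

bc->a; ca->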